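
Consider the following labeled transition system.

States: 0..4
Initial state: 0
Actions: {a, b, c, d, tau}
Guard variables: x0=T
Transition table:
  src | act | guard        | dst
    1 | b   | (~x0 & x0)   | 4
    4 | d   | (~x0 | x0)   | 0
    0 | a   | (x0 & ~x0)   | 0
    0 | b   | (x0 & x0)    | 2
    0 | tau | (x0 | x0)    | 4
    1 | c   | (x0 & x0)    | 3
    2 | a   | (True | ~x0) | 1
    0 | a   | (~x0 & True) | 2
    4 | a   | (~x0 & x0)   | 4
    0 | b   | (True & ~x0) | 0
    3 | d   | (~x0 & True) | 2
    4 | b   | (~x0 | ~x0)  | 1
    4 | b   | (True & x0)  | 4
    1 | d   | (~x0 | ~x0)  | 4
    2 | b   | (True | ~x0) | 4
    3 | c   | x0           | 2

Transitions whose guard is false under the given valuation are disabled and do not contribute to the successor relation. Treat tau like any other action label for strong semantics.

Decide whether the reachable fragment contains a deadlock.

Answer: DEADLOCK-FREE

Trace:
R = {0,1,2,3,4}
  0: b→2  tau→4  [deg 2]
  1: c→3  [deg 1]
  2: a→1  b→4  [deg 2]
  3: c→2  [deg 1]
  4: b→4  d→0  [deg 2]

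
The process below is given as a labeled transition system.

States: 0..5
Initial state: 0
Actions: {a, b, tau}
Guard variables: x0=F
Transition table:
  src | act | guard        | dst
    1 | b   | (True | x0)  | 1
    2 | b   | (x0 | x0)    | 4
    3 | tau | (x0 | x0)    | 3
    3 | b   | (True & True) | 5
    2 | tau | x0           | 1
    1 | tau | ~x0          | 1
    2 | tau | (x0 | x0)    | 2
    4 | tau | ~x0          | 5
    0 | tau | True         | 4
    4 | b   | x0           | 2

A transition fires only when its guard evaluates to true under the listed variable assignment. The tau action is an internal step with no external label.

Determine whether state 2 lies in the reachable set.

Answer: UNREACHABLE

Analysis:
5 transition(s) survive guard evaluation.
L0 = {0}
L1 = {4}  now seen {0,4}
L2 = {5}  now seen {0,4,5}
Reach set: {0,4,5}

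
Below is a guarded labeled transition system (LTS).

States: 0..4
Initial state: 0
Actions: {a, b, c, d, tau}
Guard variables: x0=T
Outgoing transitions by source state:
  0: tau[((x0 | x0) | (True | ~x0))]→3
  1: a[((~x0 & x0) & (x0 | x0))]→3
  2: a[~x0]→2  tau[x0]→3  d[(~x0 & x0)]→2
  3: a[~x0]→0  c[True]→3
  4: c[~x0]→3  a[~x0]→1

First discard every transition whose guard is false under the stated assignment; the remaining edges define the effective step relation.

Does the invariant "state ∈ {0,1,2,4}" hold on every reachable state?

Answer: INVARIANT VIOLATED at state 3

Working:
Safe = {0,1,2,4}
R = {0,3}
  0: ✓
  3: VIOLATES
counterexample path to 3: tau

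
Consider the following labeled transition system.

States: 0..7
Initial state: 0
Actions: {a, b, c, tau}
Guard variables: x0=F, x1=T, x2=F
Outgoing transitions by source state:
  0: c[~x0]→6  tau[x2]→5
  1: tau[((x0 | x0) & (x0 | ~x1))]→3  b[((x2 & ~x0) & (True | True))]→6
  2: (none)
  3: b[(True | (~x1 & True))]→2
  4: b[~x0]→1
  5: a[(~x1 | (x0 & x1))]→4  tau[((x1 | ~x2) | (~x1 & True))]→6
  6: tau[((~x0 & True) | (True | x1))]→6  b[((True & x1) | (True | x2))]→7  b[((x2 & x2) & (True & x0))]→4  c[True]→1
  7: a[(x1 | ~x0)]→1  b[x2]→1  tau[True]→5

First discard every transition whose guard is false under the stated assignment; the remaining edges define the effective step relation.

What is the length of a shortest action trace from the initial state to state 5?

Breadth-first toward 5:
  L0 = {0}
  L1 = {6}
  L2 = {1,7}
  L3 = {5}
5 enters at depth 3; path c·b·tau

Answer: 3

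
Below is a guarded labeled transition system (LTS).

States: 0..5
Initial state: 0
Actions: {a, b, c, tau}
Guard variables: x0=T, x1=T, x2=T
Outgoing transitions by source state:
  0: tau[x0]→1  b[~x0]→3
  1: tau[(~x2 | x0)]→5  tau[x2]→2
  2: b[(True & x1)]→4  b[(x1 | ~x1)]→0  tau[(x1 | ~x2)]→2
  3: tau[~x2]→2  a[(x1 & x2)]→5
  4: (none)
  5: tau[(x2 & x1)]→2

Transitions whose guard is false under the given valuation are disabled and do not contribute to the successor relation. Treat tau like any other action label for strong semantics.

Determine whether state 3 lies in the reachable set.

Answer: UNREACHABLE

Analysis:
Guard filter leaves 8 enabled edge(s).
depth 0: {0}
depth 1: {1}  now seen {0,1}
depth 2: {2,5}  now seen {0,1,2,5}
depth 3: {4}  now seen {0,1,2,4,5}
Reach set: {0,1,2,4,5}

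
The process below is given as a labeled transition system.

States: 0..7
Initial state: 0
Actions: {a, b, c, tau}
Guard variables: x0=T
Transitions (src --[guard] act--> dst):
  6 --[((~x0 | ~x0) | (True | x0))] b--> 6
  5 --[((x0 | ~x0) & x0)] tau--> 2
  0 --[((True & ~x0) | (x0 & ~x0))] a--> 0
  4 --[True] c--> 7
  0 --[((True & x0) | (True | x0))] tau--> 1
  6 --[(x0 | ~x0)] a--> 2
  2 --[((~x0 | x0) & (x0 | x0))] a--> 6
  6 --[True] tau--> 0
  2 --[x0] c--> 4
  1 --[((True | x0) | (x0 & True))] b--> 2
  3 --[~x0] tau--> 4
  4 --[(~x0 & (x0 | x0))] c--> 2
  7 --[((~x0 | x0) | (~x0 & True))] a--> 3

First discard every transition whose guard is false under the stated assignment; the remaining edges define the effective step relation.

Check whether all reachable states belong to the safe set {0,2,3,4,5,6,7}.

Answer: INVARIANT VIOLATED at state 1

Trace:
Allowed set {0,2,3,4,5,6,7}
Reachable = {0,1,2,3,4,6,7}
  0: ok
  1: ✗ unsafe
  2: ok
  3: ok
  4: ok
  6: ok
  7: ok
reach 1 via tau — violates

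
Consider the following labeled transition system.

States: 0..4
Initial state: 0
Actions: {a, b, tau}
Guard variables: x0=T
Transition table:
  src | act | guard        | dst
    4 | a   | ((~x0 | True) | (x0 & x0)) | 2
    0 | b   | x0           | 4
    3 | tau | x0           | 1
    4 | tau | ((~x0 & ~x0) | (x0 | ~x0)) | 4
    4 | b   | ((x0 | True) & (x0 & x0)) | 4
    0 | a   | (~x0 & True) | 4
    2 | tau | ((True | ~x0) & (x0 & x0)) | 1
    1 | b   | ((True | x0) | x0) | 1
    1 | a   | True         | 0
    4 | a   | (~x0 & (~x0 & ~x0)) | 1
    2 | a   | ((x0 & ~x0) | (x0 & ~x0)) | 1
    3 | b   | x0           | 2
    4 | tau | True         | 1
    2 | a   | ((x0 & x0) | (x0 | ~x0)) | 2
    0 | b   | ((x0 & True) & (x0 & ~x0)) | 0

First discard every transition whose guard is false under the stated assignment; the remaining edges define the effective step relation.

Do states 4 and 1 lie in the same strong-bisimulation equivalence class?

Answer: NOT BISIMILAR

Trace:
Refine partition for ~:
  round 0: {{0,1,2,3,4}}
  round 1: {{0},{1},{2},{3},{4}}
Fixed point at round 2; 5 class(es).
class of 4: {4}; class of 1: {1}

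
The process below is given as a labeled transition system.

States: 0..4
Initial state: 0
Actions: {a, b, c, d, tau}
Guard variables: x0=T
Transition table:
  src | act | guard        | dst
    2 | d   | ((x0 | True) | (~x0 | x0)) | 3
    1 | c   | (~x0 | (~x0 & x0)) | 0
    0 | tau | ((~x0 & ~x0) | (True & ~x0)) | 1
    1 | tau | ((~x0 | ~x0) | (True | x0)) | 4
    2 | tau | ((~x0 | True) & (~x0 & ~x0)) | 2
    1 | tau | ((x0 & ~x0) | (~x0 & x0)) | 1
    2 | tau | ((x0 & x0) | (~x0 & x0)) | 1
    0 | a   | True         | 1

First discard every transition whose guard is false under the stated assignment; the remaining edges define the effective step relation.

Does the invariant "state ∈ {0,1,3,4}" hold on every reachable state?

Answer: INVARIANT HOLDS

Trace:
Safe = {0,1,3,4}
R = {0,1,4}
  0: safe
  1: safe
  4: safe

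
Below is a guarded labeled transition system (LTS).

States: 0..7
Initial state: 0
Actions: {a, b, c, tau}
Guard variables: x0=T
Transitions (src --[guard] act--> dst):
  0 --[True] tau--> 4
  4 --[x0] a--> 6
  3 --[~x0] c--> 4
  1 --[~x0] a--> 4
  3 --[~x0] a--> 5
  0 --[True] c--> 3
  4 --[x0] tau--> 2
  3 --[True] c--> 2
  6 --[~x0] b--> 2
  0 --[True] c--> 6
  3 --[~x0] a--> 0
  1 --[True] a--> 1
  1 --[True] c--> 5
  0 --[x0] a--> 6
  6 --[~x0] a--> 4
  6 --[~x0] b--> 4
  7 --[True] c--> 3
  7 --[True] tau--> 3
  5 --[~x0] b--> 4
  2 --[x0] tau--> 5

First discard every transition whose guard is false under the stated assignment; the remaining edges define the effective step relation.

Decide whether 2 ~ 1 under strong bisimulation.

Answer: NOT BISIMILAR

Working:
Compute ~ classes (split until stable):
  π0 = {{0,1,2,3,4,5,6,7}}
  π1 = {{0},{1},{2},{3},{4},{5,6},{7}}
stable after 2 split(s): 7 block(s)
[2]={2}  [1]={1}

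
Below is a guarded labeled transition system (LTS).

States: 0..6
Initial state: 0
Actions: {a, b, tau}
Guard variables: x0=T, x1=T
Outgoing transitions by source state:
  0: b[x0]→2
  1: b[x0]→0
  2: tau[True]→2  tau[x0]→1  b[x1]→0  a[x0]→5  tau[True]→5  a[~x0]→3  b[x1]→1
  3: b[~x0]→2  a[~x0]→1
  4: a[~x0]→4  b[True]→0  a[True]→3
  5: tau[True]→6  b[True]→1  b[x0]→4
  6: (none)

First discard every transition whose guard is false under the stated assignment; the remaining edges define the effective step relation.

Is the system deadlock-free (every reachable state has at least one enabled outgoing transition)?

Answer: DEADLOCK at state 3

Trace:
R = {0,1,2,3,4,5,6}
  0: b→2  [1 exit(s)]
  1: b→0  [1 exit(s)]
  2: a→5  b→0  b→1  tau→1  tau→2  tau→5  [6 exit(s)]
  3: ∅  [deadlock]
  4: a→3  b→0  [2 exit(s)]
  5: b→1  b→4  tau→6  [3 exit(s)]
  6: ∅  [deadlock]
trace reaching 3: b·tau·b·a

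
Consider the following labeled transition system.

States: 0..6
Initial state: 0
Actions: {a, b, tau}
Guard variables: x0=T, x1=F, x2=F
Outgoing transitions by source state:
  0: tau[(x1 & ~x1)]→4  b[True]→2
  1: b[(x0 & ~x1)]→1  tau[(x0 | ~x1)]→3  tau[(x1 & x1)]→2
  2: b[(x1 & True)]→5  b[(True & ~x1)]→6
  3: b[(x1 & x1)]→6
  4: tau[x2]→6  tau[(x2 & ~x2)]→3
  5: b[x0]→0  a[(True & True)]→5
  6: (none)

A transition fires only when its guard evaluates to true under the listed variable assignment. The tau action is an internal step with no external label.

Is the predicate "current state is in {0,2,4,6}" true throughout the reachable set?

Allowed set {0,2,4,6}
Reachable = {0,2,6}
  0: ✓
  2: ✓
  6: ✓

Answer: INVARIANT HOLDS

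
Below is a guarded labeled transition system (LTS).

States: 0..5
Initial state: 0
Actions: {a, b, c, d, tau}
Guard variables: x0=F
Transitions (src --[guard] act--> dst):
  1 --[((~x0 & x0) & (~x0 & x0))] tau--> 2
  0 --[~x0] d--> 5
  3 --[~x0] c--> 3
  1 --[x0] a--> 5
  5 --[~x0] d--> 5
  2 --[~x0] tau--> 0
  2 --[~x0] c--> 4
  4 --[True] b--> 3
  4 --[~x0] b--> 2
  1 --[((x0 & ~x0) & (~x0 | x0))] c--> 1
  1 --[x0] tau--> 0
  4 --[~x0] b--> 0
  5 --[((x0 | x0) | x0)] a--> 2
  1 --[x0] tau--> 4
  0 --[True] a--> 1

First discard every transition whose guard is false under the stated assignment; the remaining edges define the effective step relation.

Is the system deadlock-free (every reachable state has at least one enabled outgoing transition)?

Answer: DEADLOCK at state 1

Working:
Reachable = {0,1,5}
  0: a→1  d→5  [2 exit(s)]
  1: ∅  [no exit]
  5: d→5  [1 exit(s)]
trace reaching 1: a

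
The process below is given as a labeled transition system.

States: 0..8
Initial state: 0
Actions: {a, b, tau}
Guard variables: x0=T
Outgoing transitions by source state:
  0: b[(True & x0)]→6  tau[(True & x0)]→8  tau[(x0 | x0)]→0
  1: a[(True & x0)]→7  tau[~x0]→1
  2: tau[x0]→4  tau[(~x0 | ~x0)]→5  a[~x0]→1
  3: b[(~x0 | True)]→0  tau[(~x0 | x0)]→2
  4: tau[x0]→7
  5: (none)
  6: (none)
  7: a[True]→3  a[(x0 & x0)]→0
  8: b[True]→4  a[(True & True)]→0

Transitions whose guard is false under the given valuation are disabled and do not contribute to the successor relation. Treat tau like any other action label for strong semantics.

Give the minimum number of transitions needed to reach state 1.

Answer: UNREACHABLE

Trace:
Breadth-first toward 1:
  L0 = {0}
  L1 = {6,8}
  L2 = {4}
  L3 = {7}
  L4 = {3}
  L5 = {2}
1 never appears.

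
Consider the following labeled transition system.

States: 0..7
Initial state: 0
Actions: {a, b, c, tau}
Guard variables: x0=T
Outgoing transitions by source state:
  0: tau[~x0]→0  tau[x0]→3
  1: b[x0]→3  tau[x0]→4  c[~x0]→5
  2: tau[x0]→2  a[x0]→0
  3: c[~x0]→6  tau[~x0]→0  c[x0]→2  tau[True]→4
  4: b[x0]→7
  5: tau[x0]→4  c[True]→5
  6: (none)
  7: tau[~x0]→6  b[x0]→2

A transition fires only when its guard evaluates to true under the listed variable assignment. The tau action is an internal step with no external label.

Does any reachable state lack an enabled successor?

R = {0,2,3,4,7}
  0: tau→3  [1 exit(s)]
  2: a→0  tau→2  [2 exit(s)]
  3: c→2  tau→4  [2 exit(s)]
  4: b→7  [1 exit(s)]
  7: b→2  [1 exit(s)]

Answer: DEADLOCK-FREE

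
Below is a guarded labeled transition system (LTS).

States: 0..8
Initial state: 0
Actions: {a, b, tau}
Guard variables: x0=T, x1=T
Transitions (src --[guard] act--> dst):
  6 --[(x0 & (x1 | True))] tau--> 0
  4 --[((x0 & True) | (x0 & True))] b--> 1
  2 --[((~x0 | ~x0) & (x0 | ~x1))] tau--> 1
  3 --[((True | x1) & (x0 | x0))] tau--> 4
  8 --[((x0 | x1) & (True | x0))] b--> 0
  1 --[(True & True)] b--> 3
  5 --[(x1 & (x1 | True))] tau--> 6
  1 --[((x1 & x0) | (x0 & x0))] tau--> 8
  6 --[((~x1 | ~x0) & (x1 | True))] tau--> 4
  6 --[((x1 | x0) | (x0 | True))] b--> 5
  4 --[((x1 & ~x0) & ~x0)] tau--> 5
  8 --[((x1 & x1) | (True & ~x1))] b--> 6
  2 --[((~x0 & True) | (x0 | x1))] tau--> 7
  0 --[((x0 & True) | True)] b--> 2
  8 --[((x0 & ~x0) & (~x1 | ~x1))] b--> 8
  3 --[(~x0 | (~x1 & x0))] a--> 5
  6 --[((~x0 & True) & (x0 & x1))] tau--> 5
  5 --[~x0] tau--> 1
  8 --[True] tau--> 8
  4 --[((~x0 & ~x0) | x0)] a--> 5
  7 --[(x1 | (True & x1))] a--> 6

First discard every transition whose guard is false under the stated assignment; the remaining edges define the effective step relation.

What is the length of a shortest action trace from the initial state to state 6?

Breadth-first toward 6:
  depth 0: {0}
  depth 1: {2}
  depth 2: {7}
  depth 3: {6}
depth(6)=3, e.g. b·tau·a

Answer: 3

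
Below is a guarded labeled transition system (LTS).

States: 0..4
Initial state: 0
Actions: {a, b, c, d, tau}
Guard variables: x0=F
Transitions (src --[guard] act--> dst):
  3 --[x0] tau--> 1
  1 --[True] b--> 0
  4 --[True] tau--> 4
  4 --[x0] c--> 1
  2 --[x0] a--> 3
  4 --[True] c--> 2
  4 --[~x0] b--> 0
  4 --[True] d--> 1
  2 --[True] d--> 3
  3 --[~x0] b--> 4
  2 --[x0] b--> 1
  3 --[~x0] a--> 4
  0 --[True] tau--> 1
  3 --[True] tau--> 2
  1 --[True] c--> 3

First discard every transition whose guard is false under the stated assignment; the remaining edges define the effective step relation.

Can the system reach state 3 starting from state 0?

Guard filter leaves 11 enabled edge(s).
Layer 0: {0}
Layer 1: {1}  now seen {0,1}
Layer 2: {3}  now seen {0,1,3}
Layer 3: {2,4}  now seen {0,1,2,3,4}
Reachable = {0,1,2,3,4}
trace reaching 3: tau·c

Answer: REACHABLE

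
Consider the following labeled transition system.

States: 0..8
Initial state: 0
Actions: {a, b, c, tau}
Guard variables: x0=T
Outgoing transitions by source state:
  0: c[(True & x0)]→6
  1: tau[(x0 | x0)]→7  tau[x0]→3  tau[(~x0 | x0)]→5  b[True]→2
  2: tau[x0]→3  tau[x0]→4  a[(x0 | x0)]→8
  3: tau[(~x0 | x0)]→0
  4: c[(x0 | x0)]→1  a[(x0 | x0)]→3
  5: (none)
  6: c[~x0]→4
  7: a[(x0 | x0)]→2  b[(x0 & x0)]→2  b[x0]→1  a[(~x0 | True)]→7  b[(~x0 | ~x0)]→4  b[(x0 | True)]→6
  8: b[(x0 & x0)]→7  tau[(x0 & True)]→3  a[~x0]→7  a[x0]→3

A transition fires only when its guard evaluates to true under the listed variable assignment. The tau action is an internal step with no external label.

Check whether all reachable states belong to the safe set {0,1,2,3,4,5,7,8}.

Safe = {0,1,2,3,4,5,7,8}
Reachable = {0,6}
  0: ok
  6: outside
reach 6 via c — violates

Answer: INVARIANT VIOLATED at state 6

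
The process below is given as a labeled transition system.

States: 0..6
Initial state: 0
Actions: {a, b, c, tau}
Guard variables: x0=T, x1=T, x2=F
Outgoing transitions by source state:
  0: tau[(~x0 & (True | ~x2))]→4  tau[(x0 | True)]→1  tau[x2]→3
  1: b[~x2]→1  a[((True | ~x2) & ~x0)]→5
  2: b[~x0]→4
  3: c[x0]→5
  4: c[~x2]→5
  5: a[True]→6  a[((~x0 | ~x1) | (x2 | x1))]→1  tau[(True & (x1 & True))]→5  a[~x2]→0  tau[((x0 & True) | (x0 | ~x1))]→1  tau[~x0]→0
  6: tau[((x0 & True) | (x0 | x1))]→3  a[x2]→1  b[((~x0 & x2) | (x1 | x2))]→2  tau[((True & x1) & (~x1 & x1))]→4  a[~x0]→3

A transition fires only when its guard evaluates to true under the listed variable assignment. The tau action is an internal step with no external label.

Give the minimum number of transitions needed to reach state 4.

Answer: UNREACHABLE

Trace:
Layered search for 4:
  L0 = {0}
  L1 = {1}
4 never appears.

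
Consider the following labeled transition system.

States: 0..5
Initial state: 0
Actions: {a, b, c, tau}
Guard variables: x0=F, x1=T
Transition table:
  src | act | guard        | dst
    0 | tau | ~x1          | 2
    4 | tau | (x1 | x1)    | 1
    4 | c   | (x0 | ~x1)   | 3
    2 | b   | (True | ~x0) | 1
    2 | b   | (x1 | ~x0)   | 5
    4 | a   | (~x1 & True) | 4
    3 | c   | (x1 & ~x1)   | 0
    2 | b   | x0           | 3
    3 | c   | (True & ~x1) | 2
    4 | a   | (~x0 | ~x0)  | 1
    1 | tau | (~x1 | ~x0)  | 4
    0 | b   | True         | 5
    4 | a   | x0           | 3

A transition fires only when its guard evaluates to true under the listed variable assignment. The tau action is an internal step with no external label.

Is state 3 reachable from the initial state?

Answer: UNREACHABLE

Working:
Guard filter leaves 6 enabled edge(s).
L0 = {0}
L1 = {5}  cumulative {0,5}
R = {0,5}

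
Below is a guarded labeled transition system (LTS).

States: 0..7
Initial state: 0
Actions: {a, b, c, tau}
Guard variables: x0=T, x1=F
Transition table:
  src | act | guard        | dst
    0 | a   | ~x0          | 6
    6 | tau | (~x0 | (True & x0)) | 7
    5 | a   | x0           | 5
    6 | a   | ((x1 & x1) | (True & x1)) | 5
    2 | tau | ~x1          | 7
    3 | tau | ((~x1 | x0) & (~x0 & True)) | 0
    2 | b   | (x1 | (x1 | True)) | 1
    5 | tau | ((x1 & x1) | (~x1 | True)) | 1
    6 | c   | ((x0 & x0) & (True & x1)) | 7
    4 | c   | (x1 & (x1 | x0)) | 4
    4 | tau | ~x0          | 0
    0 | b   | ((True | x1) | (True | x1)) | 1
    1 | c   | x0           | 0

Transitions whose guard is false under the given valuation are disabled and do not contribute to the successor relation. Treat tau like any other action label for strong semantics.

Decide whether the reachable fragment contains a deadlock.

Answer: DEADLOCK-FREE

Analysis:
R = {0,1}
  0: b→1  [1 out]
  1: c→0  [1 out]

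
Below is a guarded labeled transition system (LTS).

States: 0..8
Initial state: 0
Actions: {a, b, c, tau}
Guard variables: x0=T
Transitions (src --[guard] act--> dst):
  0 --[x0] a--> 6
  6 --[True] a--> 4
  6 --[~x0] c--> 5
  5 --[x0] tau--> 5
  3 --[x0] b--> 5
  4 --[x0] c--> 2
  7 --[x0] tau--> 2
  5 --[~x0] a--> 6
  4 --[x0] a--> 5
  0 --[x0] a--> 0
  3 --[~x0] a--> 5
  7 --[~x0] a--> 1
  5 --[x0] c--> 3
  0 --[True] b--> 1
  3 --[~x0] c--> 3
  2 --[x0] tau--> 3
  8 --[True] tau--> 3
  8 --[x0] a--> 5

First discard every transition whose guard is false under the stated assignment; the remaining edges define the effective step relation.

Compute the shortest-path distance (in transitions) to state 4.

Answer: 2

Analysis:
BFS to 4:
  Layer 0: {0}
  Layer 1: {1,6}
  Layer 2: {4}
4 enters at depth 2; path a·a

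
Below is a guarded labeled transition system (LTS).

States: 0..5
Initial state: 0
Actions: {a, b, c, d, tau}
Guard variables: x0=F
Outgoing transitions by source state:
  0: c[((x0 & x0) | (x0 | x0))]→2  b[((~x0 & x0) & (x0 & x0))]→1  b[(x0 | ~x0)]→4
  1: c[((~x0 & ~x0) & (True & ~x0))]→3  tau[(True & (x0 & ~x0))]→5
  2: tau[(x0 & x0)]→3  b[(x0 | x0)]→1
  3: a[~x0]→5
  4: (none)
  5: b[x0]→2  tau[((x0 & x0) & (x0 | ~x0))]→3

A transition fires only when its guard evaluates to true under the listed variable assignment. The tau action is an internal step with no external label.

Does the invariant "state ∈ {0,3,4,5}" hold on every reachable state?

Answer: INVARIANT HOLDS

Working:
Inv-set: {0,3,4,5}
Reachable = {0,4}
  0: ✓
  4: ✓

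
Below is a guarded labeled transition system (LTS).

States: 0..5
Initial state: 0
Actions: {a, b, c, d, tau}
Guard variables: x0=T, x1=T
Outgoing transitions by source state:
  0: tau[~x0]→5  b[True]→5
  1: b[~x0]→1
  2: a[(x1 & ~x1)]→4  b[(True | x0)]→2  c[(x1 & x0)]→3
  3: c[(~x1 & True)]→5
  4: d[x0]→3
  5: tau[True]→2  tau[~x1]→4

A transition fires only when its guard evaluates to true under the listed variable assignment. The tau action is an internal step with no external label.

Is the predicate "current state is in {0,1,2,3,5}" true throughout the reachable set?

Answer: INVARIANT HOLDS

Analysis:
Inv-set: {0,1,2,3,5}
Reachable = {0,2,3,5}
  0: safe
  2: safe
  3: safe
  5: safe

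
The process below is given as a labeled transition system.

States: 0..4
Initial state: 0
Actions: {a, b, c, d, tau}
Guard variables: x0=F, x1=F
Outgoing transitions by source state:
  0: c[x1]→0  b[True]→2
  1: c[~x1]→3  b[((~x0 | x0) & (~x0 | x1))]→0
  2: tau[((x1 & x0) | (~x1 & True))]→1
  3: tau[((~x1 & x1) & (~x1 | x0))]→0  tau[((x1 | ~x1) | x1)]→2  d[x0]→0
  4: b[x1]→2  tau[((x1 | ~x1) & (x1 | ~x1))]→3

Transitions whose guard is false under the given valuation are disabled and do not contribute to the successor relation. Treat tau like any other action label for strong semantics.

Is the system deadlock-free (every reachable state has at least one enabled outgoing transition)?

Answer: DEADLOCK-FREE

Working:
Reach set: {0,1,2,3}
  0: b→2  [1 exit(s)]
  1: b→0  c→3  [2 exit(s)]
  2: tau→1  [1 exit(s)]
  3: tau→2  [1 exit(s)]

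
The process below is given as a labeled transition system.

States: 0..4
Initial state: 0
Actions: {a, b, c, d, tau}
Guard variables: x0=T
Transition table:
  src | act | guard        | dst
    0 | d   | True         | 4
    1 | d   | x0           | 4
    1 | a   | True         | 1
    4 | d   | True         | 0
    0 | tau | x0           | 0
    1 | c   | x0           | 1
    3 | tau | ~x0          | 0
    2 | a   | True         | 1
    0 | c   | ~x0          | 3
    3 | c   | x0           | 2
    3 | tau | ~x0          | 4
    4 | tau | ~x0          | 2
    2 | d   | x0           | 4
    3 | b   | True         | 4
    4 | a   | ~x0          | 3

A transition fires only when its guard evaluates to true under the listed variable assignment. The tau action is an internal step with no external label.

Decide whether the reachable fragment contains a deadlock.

Answer: DEADLOCK-FREE

Trace:
R = {0,4}
  0: d→4  tau→0  [2 exit(s)]
  4: d→0  [1 exit(s)]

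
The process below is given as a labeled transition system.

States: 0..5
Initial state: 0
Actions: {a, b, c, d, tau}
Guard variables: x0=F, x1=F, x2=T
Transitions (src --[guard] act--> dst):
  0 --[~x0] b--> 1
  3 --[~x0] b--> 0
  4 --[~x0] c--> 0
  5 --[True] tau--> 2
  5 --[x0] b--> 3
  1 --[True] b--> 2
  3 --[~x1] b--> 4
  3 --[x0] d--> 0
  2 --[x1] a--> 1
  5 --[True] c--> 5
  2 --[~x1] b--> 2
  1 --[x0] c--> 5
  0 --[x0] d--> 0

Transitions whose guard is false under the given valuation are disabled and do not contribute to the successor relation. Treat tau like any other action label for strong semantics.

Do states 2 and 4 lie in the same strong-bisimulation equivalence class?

Compute ~ classes (split until stable):
  π0 = {{0,1,2,3,4,5}}
  π1 = {{0,1,2,3},{4},{5}}
  π2 = {{0,1,2},{3},{4},{5}}
stable after 3 split(s): 4 block(s)
[2]={0,1,2}  [4]={4}

Answer: NOT BISIMILAR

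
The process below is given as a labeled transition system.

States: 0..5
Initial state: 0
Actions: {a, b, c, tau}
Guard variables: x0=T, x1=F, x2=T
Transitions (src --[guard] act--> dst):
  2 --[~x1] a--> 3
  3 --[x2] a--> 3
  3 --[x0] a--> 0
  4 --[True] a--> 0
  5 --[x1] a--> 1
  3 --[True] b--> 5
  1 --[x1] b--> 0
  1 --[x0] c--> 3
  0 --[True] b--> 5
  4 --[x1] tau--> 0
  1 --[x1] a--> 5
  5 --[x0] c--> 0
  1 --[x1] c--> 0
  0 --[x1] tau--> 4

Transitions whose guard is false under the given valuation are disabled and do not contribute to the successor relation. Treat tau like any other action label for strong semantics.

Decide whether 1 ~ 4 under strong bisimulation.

Answer: NOT BISIMILAR

Working:
Compute ~ classes (split until stable):
  P[0] = {{0,1,2,3,4,5}}
  P[1] = {{0},{1,5},{2,4},{3}}
  P[2] = {{0},{1},{2},{3},{4},{5}}
6 equivalence class(es) (converged in 3)
[1]={1}  [4]={4}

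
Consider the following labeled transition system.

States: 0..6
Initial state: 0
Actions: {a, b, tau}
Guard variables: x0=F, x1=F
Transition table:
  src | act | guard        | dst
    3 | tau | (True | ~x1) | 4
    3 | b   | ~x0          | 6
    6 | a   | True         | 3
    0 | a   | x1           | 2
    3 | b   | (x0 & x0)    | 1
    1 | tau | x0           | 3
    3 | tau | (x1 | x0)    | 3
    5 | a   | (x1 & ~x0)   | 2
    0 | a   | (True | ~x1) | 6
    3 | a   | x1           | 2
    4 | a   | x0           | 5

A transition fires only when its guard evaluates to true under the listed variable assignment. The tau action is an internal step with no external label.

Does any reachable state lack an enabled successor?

Answer: DEADLOCK at state 4

Trace:
Reach set: {0,3,4,6}
  0: a→6  [1 out]
  3: b→6  tau→4  [2 out]
  4: ∅  [no exit]
  6: a→3  [1 out]
witness 4: a·a·tau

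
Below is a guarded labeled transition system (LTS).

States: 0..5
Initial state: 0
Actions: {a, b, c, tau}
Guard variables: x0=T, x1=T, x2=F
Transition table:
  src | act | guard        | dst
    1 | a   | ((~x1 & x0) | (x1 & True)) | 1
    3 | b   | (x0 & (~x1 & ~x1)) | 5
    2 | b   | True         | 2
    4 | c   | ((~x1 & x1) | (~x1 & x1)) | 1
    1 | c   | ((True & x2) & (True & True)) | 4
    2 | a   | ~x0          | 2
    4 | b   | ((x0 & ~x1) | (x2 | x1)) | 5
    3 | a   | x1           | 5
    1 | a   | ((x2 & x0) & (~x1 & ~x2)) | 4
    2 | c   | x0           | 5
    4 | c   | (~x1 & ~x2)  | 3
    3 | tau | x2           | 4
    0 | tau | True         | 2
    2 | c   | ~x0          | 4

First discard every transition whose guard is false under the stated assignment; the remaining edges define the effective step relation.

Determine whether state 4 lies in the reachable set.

Answer: UNREACHABLE

Analysis:
After dropping false guards: 6 live edges.
Layer 0: {0}
Layer 1: {2}  total {0,2}
Layer 2: {5}  total {0,2,5}
Reach set: {0,2,5}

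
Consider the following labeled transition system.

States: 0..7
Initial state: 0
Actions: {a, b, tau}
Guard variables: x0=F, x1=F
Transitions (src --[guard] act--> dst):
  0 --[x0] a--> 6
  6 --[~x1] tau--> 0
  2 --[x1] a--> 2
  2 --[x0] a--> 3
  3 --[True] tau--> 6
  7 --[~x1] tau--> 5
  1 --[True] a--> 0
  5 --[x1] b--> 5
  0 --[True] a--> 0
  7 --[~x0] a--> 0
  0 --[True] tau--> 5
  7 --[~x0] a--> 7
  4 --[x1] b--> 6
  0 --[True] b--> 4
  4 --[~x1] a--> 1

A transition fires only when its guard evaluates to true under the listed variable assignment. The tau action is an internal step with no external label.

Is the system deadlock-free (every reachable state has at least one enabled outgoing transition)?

Reachable = {0,1,4,5}
  0: a→0  b→4  tau→5  [deg 3]
  1: a→0  [deg 1]
  4: a→1  [deg 1]
  5: ∅  [deadlock]
Path to 5: tau

Answer: DEADLOCK at state 5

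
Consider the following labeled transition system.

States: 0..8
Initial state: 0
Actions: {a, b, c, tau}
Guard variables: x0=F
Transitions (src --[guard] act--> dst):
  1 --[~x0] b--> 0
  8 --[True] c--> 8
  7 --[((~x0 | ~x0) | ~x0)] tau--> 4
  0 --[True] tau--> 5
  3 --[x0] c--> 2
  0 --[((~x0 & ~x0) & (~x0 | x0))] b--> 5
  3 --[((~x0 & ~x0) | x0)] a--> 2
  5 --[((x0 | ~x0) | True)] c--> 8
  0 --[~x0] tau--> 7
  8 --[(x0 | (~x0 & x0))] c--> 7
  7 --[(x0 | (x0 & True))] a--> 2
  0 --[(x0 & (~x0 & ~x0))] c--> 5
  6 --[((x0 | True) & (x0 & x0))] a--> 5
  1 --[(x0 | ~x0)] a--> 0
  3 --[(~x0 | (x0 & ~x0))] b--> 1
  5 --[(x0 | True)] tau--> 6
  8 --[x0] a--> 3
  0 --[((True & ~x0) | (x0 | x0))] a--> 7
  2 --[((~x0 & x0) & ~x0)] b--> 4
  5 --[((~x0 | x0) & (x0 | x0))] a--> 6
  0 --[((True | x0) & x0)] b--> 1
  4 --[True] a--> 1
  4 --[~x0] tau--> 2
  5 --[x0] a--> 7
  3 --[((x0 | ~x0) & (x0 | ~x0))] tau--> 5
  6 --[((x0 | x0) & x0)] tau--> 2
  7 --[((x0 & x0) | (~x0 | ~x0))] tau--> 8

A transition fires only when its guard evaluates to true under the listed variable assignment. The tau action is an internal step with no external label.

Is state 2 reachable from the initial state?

Answer: REACHABLE

Working:
16 transition(s) survive guard evaluation.
depth 0: {0}
depth 1: {5,7}  now seen {0,5,7}
depth 2: {4,6,8}  now seen {0,4,5,6,7,8}
depth 3: {1,2}  now seen {0,1,2,4,5,6,7,8}
R = {0,1,2,4,5,6,7,8}
trace reaching 2: tau·tau·tau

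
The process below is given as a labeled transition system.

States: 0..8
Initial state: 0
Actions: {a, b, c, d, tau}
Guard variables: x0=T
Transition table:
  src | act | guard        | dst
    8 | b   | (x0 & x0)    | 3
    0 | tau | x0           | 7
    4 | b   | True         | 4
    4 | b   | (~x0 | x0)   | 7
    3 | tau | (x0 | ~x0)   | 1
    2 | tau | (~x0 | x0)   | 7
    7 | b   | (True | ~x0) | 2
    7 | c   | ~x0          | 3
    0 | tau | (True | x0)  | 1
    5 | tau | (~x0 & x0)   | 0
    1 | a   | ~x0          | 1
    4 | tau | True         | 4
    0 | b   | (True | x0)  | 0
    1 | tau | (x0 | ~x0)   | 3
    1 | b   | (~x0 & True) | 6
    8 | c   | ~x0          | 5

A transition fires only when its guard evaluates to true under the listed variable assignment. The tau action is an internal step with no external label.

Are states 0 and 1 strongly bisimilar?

Bisimulation quotient by refinement:
  P[0] = {{0,1,2,3,4,5,6,7,8}}
  P[1] = {{0,4},{1,2,3},{5,6},{7,8}}
  P[2] = {{0},{1,3},{2},{4},{5,6},{7,8}}
  P[3] = {{0},{1,3},{2},{4},{5,6},{7},{8}}
Fixed point at round 4; 7 class(es).
class of 0: {0}; class of 1: {1,3}

Answer: NOT BISIMILAR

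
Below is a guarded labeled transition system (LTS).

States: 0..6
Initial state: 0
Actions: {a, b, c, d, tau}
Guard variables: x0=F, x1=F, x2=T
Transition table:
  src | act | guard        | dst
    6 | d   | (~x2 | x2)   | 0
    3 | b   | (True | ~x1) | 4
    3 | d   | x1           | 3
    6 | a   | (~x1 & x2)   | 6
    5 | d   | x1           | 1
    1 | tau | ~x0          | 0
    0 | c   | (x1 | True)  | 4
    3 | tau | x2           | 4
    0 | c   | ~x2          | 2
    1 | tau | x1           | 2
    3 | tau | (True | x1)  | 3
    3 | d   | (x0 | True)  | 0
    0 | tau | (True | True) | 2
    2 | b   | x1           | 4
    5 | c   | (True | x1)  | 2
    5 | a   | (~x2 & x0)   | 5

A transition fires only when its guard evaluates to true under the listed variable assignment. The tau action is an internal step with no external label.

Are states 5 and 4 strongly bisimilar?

Bisimulation quotient by refinement:
  π0 = {{0,1,2,3,4,5,6}}
  π1 = {{0},{1},{2,4},{3},{5},{6}}
6 equivalence class(es) (converged in 2)
[5]={5}  [4]={2,4}

Answer: NOT BISIMILAR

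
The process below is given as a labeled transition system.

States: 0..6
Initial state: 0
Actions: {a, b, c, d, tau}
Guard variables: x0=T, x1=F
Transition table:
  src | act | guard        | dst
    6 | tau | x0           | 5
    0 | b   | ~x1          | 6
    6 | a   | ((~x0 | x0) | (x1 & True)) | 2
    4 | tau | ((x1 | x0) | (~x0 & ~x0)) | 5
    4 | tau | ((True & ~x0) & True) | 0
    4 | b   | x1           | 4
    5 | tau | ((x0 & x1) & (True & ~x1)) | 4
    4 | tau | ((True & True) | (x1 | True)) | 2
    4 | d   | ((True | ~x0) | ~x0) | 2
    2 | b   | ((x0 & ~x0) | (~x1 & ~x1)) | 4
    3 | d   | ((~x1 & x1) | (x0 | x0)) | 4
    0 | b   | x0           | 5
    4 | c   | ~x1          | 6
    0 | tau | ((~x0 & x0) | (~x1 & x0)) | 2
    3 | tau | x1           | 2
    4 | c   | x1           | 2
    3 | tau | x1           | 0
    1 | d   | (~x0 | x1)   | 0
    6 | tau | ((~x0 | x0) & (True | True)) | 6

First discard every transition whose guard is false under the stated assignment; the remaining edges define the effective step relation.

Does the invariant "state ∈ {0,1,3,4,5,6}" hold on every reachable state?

Answer: INVARIANT VIOLATED at state 2

Working:
Safe = {0,1,3,4,5,6}
R = {0,2,4,5,6}
  0: safe
  2: VIOLATES
  4: safe
  5: safe
  6: safe
counterexample path to 2: tau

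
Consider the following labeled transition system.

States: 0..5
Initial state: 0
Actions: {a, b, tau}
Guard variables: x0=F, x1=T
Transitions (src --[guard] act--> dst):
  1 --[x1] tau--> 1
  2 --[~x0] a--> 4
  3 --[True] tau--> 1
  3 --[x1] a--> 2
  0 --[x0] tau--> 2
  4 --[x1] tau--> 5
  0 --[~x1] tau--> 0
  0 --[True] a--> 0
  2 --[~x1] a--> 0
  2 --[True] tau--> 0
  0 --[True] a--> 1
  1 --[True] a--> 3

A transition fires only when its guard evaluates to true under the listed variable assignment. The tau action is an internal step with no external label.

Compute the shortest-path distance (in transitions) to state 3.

Answer: 2

Working:
Breadth-first toward 3:
  L0 = {0}
  L1 = {1}
  L2 = {3}
first hit 3 at d=2 via a·a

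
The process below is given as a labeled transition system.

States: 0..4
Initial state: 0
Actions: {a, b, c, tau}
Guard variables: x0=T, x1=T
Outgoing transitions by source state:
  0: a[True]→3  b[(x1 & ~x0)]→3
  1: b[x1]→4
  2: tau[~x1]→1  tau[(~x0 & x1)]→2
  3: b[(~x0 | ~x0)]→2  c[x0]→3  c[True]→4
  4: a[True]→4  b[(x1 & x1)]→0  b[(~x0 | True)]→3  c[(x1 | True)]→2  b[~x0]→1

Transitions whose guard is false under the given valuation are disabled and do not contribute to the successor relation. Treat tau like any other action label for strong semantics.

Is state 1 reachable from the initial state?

Answer: UNREACHABLE

Working:
Guard filter leaves 8 enabled edge(s).
Layer 0: {0}
Layer 1: {3}  now seen {0,3}
Layer 2: {4}  now seen {0,3,4}
Layer 3: {2}  now seen {0,2,3,4}
R = {0,2,3,4}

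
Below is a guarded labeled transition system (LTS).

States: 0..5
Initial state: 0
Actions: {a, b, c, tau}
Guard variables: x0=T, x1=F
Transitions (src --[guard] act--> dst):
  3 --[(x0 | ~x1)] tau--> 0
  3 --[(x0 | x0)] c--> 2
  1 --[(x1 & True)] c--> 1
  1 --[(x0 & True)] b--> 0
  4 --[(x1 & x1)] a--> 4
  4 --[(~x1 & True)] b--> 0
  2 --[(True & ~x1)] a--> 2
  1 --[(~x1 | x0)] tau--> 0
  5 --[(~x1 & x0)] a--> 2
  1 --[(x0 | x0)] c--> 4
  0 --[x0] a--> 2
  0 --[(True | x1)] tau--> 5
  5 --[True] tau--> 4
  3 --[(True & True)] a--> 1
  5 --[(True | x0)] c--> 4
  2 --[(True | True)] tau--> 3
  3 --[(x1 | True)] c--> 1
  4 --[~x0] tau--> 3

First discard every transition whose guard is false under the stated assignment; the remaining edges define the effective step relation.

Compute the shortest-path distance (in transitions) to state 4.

Breadth-first toward 4:
  depth 0: {0}
  depth 1: {2,5}
  depth 2: {3,4}
first hit 4 at d=2 via tau·c

Answer: 2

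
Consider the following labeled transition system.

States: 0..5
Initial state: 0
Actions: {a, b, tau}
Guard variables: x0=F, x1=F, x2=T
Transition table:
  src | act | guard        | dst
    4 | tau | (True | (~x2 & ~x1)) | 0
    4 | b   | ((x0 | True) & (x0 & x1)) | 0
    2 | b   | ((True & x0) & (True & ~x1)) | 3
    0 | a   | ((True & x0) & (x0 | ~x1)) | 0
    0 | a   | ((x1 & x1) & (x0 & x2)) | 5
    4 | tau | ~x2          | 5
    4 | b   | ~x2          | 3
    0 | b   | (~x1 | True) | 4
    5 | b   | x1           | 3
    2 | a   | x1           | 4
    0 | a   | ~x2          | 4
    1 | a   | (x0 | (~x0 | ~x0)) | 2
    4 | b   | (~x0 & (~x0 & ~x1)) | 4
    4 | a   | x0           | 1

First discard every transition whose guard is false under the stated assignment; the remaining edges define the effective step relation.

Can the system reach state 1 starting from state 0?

4 transition(s) survive guard evaluation.
L0 = {0}
L1 = {4}  total {0,4}
Reachable = {0,4}

Answer: UNREACHABLE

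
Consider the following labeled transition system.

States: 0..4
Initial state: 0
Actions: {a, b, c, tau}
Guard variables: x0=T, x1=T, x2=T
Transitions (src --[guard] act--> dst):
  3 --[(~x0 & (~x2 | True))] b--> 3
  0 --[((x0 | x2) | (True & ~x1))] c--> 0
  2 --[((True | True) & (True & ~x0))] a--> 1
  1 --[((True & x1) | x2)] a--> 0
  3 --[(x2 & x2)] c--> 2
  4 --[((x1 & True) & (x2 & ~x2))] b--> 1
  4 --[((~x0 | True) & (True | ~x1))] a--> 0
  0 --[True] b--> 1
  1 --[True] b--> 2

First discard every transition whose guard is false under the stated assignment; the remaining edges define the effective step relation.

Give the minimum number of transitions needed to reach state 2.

Breadth-first toward 2:
  L0 = {0}
  L1 = {1}
  L2 = {2}
depth(2)=2, e.g. b·b

Answer: 2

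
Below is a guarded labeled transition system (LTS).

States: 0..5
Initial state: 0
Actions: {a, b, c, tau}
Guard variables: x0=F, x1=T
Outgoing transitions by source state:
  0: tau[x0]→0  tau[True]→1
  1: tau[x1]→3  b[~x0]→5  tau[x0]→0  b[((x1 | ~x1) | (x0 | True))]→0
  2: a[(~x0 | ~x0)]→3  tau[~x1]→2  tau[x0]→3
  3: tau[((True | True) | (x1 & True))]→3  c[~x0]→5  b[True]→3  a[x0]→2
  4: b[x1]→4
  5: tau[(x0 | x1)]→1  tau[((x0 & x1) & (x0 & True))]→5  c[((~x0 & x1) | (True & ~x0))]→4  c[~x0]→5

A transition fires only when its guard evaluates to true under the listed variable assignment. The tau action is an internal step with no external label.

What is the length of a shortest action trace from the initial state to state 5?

BFS to 5:
  depth 0: {0}
  depth 1: {1}
  depth 2: {3,5}
first hit 5 at d=2 via tau·b

Answer: 2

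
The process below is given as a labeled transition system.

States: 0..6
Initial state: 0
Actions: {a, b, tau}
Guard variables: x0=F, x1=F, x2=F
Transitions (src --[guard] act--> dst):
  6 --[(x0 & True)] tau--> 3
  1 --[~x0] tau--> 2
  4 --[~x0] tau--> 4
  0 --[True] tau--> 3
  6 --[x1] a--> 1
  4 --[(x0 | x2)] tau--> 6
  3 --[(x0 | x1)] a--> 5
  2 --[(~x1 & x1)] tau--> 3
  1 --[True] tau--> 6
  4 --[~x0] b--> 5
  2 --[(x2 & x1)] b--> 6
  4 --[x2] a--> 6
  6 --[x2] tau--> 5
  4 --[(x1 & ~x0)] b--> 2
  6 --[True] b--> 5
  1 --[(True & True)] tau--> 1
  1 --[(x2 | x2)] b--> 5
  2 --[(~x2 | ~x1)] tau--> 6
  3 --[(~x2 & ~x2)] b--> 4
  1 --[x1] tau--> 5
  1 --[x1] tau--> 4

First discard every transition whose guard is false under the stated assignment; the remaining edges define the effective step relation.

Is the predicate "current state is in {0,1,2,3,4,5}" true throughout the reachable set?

Allowed set {0,1,2,3,4,5}
Reach set: {0,3,4,5}
  0: ✓
  3: ✓
  4: ✓
  5: ✓

Answer: INVARIANT HOLDS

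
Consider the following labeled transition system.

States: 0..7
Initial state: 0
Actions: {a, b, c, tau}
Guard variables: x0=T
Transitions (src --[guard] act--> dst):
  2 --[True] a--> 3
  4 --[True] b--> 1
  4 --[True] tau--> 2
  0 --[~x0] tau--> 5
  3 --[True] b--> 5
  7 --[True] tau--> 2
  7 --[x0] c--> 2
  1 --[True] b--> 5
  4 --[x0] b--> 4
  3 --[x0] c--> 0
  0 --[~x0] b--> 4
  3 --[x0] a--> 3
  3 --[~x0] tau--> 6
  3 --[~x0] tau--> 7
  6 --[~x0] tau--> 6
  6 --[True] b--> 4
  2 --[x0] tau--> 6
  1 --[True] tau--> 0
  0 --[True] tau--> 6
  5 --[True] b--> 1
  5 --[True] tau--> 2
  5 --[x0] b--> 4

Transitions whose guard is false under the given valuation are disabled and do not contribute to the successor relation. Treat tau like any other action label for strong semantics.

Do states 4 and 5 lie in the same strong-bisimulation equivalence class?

Answer: BISIMILAR

Analysis:
Compute ~ classes (split until stable):
  round 0: {{0,1,2,3,4,5,6,7}}
  round 1: {{0},{1,4,5},{2},{3},{6},{7}}
  round 2: {{0},{1},{2},{3},{4,5},{6},{7}}
Fixed point at round 3; 7 class(es).
[4]={4,5}  [5]={4,5}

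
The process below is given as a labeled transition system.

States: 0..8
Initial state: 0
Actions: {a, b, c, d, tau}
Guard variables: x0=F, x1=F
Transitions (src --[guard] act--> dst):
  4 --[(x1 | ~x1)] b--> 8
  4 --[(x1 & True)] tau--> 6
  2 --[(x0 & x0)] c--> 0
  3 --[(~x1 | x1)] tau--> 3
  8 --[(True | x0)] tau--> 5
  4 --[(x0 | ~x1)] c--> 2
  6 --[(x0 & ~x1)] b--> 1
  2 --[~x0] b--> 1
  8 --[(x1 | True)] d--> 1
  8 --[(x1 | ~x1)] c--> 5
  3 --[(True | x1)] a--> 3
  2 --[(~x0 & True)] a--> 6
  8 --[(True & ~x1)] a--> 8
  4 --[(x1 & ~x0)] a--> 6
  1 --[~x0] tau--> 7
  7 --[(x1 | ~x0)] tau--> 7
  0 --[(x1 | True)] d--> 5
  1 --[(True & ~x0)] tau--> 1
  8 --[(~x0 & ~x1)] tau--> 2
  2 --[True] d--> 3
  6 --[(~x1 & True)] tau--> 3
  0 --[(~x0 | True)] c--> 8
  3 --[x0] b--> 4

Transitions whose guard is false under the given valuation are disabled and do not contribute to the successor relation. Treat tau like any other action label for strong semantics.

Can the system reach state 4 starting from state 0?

18 transition(s) survive guard evaluation.
L0 = {0}
L1 = {5,8}  total {0,5,8}
L2 = {1,2}  total {0,1,2,5,8}
L3 = {3,6,7}  total {0,1,2,3,5,6,7,8}
R = {0,1,2,3,5,6,7,8}

Answer: UNREACHABLE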